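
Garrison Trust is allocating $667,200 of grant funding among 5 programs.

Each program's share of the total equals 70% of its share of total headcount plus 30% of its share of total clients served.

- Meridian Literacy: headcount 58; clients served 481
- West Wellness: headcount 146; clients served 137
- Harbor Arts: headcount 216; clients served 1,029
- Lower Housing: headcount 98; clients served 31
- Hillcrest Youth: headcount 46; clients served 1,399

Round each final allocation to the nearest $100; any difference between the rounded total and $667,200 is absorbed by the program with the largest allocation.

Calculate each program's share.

Totals — headcount 564, clients served 3,077.
Composite weights (70% headcount + 30% clients served): Meridian Literacy 0.1189; West Wellness 0.1946; Harbor Arts 0.3684; Lower Housing 0.1247; Hillcrest Youth 0.1935.
Proportional shares: Meridian Literacy 79,318.17; West Wellness 129,812.33; Harbor Arts 245,803.22; Lower Housing 83,168.90; Hillcrest Youth 129,097.39.
At nearest $100: Meridian Literacy $79,300; West Wellness $129,800; Harbor Arts $245,800; Lower Housing $83,200; Hillcrest Youth $129,100. Sum = $667,200.
Sum already equals the total — no adjustment.

Meridian Literacy: $79,300 | West Wellness: $129,800 | Harbor Arts: $245,800 | Lower Housing: $83,200 | Hillcrest Youth: $129,100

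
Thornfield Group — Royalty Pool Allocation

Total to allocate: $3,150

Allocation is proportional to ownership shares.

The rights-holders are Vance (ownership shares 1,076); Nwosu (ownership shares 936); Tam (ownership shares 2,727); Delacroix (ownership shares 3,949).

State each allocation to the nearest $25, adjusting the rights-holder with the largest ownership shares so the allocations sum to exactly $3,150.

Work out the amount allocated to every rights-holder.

Vance: $400 · Nwosu: $350 · Tam: $1,000 · Delacroix: $1,400

Sum of ownership shares: 1,076 + 936 + 2,727 + 3,949 = 8,688.
Unrounded shares: Vance 390.12; Nwosu 339.36; Tam 988.73; Delacroix 1,431.79.
At nearest $25: Vance $400; Nwosu $350; Tam $1,000; Delacroix $1,425. Sum = $3,175.
Difference $3,150 − $3,175 = −$25 applied to largest ownership shares (Delacroix): Delacroix becomes $1,400.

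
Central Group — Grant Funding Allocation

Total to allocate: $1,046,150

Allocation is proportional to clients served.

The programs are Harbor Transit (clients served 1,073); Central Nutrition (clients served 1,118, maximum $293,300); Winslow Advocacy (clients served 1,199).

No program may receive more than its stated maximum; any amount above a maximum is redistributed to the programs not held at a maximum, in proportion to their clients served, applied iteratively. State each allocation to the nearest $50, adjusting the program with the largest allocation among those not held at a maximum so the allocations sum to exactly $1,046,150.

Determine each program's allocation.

Clients served total: 3,390.
Unconstrained shares: Harbor Transit 331,126.53; Central Nutrition 345,013.48; Winslow Advocacy 370,009.99.
Capped: Central Nutrition ($293,300); residual $752,850 reallocated over remaining clients served 2,272.
Redistributed shares: Harbor Transit 355,549.32 → $355,550; Winslow Advocacy 397,300.68 → $397,300.

Harbor Transit: $355,550 · Central Nutrition: $293,300 · Winslow Advocacy: $397,300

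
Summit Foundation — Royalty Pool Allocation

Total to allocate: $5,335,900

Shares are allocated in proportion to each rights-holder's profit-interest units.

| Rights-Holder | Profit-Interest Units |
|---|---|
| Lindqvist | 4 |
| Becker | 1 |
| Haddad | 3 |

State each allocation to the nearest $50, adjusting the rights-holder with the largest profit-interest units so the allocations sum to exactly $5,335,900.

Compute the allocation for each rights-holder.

Lindqvist: $2,667,950; Becker: $667,000; Haddad: $2,000,950

Total profit-interest units = 4 + 1 + 3 = 8.
Unrounded shares: Lindqvist 2,667,950.00; Becker 666,987.50; Haddad 2,000,962.50.
At nearest $50: Lindqvist $2,667,950; Becker $667,000; Haddad $2,000,950. Sum = $5,335,900.
No rounding difference to absorb.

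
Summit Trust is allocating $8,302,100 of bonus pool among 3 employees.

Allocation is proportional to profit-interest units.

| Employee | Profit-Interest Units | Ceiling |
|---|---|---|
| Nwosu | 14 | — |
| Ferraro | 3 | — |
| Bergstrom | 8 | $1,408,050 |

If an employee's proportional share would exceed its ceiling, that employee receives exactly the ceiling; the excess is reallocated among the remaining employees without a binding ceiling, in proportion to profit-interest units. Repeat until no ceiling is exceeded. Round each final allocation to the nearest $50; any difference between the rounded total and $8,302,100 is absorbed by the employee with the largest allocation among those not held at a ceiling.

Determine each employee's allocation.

Profit-interest units total: 25.
Pro-rata shares before constraints: Nwosu 4,649,176.00; Ferraro 996,252.00; Bergstrom 2,656,672.00.
Cap binds for Bergstrom ($1,408,050); residual $6,894,050 reallocated over remaining profit-interest units 17.
Redistributed shares: Nwosu 5,677,452.94 → $5,677,450; Ferraro 1,216,597.06 → $1,216,600.

Nwosu: $5,677,450; Ferraro: $1,216,600; Bergstrom: $1,408,050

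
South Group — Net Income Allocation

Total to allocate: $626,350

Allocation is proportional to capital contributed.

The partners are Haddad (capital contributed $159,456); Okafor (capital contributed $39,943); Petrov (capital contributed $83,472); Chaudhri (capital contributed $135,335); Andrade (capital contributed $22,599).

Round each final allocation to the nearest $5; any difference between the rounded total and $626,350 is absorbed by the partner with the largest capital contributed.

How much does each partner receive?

Total capital contributed = 159,456 + 39,943 + 83,472 + 135,335 + 22,599 = 440,805.
Raw shares: Haddad 226,574.71; Okafor 56,755.93; Petrov 118,607.29; Chaudhri 192,300.63; Andrade 32,111.44.
After rounding ($5): Haddad $226,575; Okafor $56,755; Petrov $118,605; Chaudhri $192,300; Andrade $32,110. Sum = $626,345.
Difference $626,350 − $626,345 = +$5 applied to largest capital contributed (Haddad): Haddad becomes $226,580.

Haddad: $226,580 | Okafor: $56,755 | Petrov: $118,605 | Chaudhri: $192,300 | Andrade: $32,110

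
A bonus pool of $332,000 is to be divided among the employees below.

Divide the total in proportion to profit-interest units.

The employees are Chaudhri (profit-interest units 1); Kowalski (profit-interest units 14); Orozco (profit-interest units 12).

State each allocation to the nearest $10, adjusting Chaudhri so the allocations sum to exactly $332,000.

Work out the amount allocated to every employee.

Chaudhri: $12,290 · Kowalski: $172,150 · Orozco: $147,560

Combined profit-interest units = 27.
Pro-rata amounts: Chaudhri 1/27 × $332,000 = 12,296.30; Kowalski 14/27 × $332,000 = 172,148.15; Orozco 12/27 × $332,000 = 147,555.56.
At nearest $10: Chaudhri $12,300; Kowalski $172,150; Orozco $147,560. Sum = $332,010.
Difference $332,000 − $332,010 = −$10 applied to Chaudhri: Chaudhri becomes $12,290.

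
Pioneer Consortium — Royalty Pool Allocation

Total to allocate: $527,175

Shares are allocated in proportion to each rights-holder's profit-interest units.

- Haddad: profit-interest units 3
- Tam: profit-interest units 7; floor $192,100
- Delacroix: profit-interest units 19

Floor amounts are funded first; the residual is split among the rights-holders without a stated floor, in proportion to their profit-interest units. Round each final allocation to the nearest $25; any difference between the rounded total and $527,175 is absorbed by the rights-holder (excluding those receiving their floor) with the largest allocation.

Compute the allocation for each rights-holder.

Minimums first: Tam $192,100. Residual $335,075.
Residual split over remaining profit-interest units 22: Haddad 45,692.05 → $45,700; Delacroix 289,382.95 → $289,375.

Haddad: $45,700 · Tam: $192,100 · Delacroix: $289,375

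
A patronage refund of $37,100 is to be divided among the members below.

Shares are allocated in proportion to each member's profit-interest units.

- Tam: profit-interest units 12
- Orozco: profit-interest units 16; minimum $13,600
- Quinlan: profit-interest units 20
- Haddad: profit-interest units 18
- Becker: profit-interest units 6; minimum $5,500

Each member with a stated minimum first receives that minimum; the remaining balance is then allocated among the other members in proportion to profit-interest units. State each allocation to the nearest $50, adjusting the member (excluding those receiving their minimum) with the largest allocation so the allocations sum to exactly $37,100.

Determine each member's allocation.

Guaranteed amounts: Orozco $13,600; Becker $5,500. Remaining pool $18,000.
Remaining pool split over remaining profit-interest units 50: Tam 4,320.00 → $4,300; Quinlan 7,200.00 → $7,200; Haddad 6,480.00 → $6,500.

Tam: $4,300 | Orozco: $13,600 | Quinlan: $7,200 | Haddad: $6,500 | Becker: $5,500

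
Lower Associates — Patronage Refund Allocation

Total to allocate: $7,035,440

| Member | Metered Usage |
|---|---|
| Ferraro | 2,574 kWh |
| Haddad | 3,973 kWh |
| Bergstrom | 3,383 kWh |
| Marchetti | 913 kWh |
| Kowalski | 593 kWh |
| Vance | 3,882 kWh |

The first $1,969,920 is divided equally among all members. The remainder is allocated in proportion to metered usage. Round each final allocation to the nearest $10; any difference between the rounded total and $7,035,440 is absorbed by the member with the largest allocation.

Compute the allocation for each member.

First tranche $1,969,920 split equally: $328,320 each.
Remainder $5,065,520 by metered usage (total 15,318): Ferraro 851,197.84 → $851,200; Haddad 1,313,834.11 → $1,313,830; Bergstrom 1,118,726.61 → $1,118,730; Marchetti 301,920.60 → $301,920; Kowalski 196,099.58 → $196,100; Vance 1,283,741.26 → $1,283,740.
Totals: Ferraro $328,320 + $851,200 = $1,179,520; Haddad $328,320 + $1,313,830 = $1,642,150; Bergstrom $328,320 + $1,118,730 = $1,447,050; Marchetti $328,320 + $301,920 = $630,240; Kowalski $328,320 + $196,100 = $524,420; Vance $328,320 + $1,283,740 = $1,612,060.

Ferraro: $1,179,520 | Haddad: $1,642,150 | Bergstrom: $1,447,050 | Marchetti: $630,240 | Kowalski: $524,420 | Vance: $1,612,060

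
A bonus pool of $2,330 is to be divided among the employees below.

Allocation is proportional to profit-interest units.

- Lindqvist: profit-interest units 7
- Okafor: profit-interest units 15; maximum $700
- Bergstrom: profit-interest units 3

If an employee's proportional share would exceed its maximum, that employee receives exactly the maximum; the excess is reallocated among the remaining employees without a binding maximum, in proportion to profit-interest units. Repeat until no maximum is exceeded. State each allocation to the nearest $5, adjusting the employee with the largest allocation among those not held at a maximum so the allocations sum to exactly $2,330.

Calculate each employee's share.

Lindqvist: $1,140; Okafor: $700; Bergstrom: $490

Combined profit-interest units = 25.
Proportional shares (ignoring caps): Lindqvist 652.40; Okafor 1,398.00; Bergstrom 279.60.
Capped: Okafor ($700); residual $1,630 reallocated over remaining profit-interest units 10.
Redistributed shares: Lindqvist 1,141.00 → $1,140; Bergstrom 489.00 → $490.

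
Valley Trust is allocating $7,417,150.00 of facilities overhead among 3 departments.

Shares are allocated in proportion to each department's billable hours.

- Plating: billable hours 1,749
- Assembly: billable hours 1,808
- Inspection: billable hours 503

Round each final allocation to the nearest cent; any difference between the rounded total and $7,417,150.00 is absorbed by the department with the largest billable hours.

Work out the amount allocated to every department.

Plating: $3,195,220.53; Assembly: $3,303,006.70; Inspection: $918,922.77

Combined billable hours = 1,749 + 1,808 + 503 = 4,060.
Pro-rata amounts: Plating 3,195,220.5296; Assembly 3,303,006.6995; Inspection 918,922.7709.
After rounding (cent): Plating $3,195,220.53; Assembly $3,303,006.70; Inspection $918,922.77. Sum = $7,417,150.00.
Sum already equals the total — no adjustment.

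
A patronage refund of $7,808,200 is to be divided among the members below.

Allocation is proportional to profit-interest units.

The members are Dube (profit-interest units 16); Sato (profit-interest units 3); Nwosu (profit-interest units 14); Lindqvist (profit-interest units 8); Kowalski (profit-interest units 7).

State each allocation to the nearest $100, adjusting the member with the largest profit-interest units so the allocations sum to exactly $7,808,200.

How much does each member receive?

Dube: $2,602,700 · Sato: $488,000 · Nwosu: $2,277,400 · Lindqvist: $1,301,400 · Kowalski: $1,138,700

Combined profit-interest units = 16 + 3 + 14 + 8 + 7 = 48.
Pro-rata amounts: Dube 2,602,733.33; Sato 488,012.50; Nwosu 2,277,391.67; Lindqvist 1,301,366.67; Kowalski 1,138,695.83.
At nearest $100: Dube $2,602,700; Sato $488,000; Nwosu $2,277,400; Lindqvist $1,301,400; Kowalski $1,138,700. Sum = $7,808,200.
No rounding difference to absorb.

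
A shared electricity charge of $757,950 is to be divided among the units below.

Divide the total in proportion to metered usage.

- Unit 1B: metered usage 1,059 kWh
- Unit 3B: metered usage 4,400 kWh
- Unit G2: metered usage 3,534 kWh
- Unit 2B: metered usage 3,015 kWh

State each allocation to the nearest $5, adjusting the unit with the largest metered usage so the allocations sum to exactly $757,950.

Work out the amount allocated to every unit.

Unit 1B: $66,845 | Unit 3B: $277,725 | Unit G2: $223,070 | Unit 2B: $190,310

Metered usage total: 12,008.
Unrounded shares: Unit 1B 1,059/12,008 × $757,950 = 66,844.52; Unit 3B 4,400/12,008 × $757,950 = 277,729.85; Unit G2 3,534/12,008 × $757,950 = 223,067.56; Unit 2B 3,015/12,008 × $757,950 = 190,308.07.
Rounded to nearest $5: Unit 1B $66,845; Unit 3B $277,730; Unit G2 $223,070; Unit 2B $190,310. Sum = $757,955.
Difference $757,950 − $757,955 = −$5 applied to largest metered usage (Unit 3B): Unit 3B becomes $277,725.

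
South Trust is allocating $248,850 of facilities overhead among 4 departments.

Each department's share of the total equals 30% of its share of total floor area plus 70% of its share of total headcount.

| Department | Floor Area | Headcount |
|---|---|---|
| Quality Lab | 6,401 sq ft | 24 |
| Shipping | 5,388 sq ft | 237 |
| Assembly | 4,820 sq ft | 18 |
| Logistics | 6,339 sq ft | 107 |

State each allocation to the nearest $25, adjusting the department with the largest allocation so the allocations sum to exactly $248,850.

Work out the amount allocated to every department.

Quality Lab: $31,650; Shipping: $124,500; Assembly: $23,800; Logistics: $68,900

Floor area total 22,948; headcount total 386.
Blended shares (30% floor area + 70% headcount): Quality Lab 0.1272; Shipping 0.5002; Assembly 0.0957; Logistics 0.2769.
Pro-rata amounts: Quality Lab 31,654.67; Shipping 124,482.30; Assembly 23,803.63; Logistics 68,909.41.
Rounded to nearest $25: Quality Lab $31,650; Shipping $124,475; Assembly $23,800; Logistics $68,900. Sum = $248,825.
Difference $248,850 − $248,825 = +$25 applied to largest allocation (Shipping): Shipping becomes $124,500.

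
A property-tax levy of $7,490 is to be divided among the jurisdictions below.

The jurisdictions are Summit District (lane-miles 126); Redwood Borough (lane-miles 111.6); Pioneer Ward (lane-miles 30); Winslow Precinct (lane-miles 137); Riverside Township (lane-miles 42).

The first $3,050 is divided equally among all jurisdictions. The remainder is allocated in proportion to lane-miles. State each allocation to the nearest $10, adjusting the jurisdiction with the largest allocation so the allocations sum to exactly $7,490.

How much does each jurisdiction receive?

Equal tier: $3,050 ÷ 5 = $610 apiece.
Remainder $4,440 by lane-miles (total 446.6): Summit District 1,252.66 → $1,250; Redwood Borough 1,109.50 → $1,110; Pioneer Ward 298.25 → $300; Winslow Precinct 1,362.02 → $1,360; Riverside Township 417.55 → $420.
Totals: Summit District $610 + $1,250 = $1,860; Redwood Borough $610 + $1,110 = $1,720; Pioneer Ward $610 + $300 = $910; Winslow Precinct $610 + $1,360 = $1,970; Riverside Township $610 + $420 = $1,030.

Summit District: $1,860 | Redwood Borough: $1,720 | Pioneer Ward: $910 | Winslow Precinct: $1,970 | Riverside Township: $1,030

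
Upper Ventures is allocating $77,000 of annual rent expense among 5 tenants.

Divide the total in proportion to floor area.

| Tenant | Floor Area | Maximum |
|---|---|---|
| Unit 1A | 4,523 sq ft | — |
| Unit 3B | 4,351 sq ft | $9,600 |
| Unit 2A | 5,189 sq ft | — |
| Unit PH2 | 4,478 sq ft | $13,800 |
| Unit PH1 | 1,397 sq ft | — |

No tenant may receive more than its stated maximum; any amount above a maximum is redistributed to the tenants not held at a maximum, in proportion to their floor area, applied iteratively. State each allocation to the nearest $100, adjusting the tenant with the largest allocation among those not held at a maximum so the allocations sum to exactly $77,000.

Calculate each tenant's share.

Floor area total: 19,938.
Pro-rata shares before constraints: Unit 1A 17,467.70; Unit 3B 16,803.44; Unit 2A 20,039.77; Unit PH2 17,293.91; Unit PH1 5,395.18.
Capped: Unit 3B ($9,600), Unit PH2 ($13,800); remaining pool $53,600 reallocated over remaining floor area 11,109.
Remaining shares: Unit 1A 21,823.10 → $21,800; Unit 2A 25,036.49 → $25,000; Unit PH1 6,740.41 → $6,700.
Rounding difference +$100 applied to Unit 2A → $25,100.

Unit 1A: $21,800; Unit 3B: $9,600; Unit 2A: $25,100; Unit PH2: $13,800; Unit PH1: $6,700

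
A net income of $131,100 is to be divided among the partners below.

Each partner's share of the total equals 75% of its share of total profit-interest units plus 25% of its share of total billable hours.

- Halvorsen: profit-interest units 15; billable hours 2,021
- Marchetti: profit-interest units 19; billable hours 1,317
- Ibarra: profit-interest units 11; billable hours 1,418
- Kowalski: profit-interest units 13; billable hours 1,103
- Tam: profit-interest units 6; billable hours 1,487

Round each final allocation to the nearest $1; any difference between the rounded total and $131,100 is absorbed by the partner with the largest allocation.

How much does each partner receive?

Halvorsen: $32,062 · Marchetti: $35,067 · Ibarra: $23,226 · Kowalski: $24,893 · Tam: $15,852

Profit-interest units total 64; billable hours total 7,346.
Composite weights (75% profit-interest units + 25% billable hours): Halvorsen 0.2446; Marchetti 0.2675; Ibarra 0.1772; Kowalski 0.1899; Tam 0.1209.
Unrounded shares: Halvorsen 32,061.84; Marchetti 35,066.18; Ibarra 23,226.17; Kowalski 24,893.42; Tam 15,852.39.
Rounded to nearest $1: Halvorsen $32,062; Marchetti $35,066; Ibarra $23,226; Kowalski $24,893; Tam $15,852. Sum = $131,099.
Difference $131,100 − $131,099 = +$1 applied to largest allocation (Marchetti): Marchetti becomes $35,067.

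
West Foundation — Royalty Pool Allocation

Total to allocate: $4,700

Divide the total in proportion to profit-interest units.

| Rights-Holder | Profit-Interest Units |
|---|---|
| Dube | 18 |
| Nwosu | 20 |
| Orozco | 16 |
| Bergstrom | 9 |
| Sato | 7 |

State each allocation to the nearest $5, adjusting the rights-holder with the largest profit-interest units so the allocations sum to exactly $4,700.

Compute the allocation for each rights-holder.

Dube: $1,210 | Nwosu: $1,340 | Orozco: $1,075 | Bergstrom: $605 | Sato: $470

Total profit-interest units = 70.
Raw shares: Dube 18/70 × $4,700 = 1,208.57; Nwosu 20/70 × $4,700 = 1,342.86; Orozco 16/70 × $4,700 = 1,074.29; Bergstrom 9/70 × $4,700 = 604.29; Sato 7/70 × $4,700 = 470.00.
After rounding ($5): Dube $1,210; Nwosu $1,345; Orozco $1,075; Bergstrom $605; Sato $470. Sum = $4,705.
Difference $4,700 − $4,705 = −$5 applied to largest profit-interest units (Nwosu): Nwosu becomes $1,340.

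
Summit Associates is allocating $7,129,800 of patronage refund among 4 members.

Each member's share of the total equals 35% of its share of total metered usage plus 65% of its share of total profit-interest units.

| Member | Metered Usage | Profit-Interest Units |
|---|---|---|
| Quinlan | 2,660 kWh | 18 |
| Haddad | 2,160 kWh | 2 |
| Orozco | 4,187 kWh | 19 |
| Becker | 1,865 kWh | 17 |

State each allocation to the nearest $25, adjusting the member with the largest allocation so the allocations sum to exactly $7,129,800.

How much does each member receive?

Quinlan: $2,100,175; Haddad: $661,300; Orozco: $2,533,400; Becker: $1,834,925

Metered usage total 10,872; profit-interest units total 56.
Composite weights (35% metered usage + 65% profit-interest units): Quinlan 0.2946; Haddad 0.0928; Orozco 0.3553; Becker 0.2574.
Unrounded shares: Quinlan 2,100,163.80; Haddad 661,294.01; Orozco 2,533,409.88; Becker 1,834,932.31.
At nearest $25: Quinlan $2,100,175; Haddad $661,300; Orozco $2,533,400; Becker $1,834,925. Sum = $7,129,800.
No rounding difference to absorb.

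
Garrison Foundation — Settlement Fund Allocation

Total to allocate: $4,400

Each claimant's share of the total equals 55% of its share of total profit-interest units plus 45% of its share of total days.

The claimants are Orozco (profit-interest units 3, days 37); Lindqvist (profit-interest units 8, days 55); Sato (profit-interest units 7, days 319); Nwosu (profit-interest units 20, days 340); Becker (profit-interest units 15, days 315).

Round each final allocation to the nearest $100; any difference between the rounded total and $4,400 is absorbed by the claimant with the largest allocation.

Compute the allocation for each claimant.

Orozco: $200; Lindqvist: $500; Sato: $900; Nwosu: $1,500; Becker: $1,300

Profit-interest units total 53; days total 1,066.
Blended shares (55% profit-interest units + 45% days): Orozco 0.0468; Lindqvist 0.1062; Sato 0.2073; Nwosu 0.3511; Becker 0.2886.
Raw shares: Orozco 205.71; Lindqvist 467.44; Sato 912.14; Nwosu 1,544.73; Becker 1,269.99.
Rounded to nearest $100: Orozco $200; Lindqvist $500; Sato $900; Nwosu $1,500; Becker $1,300. Sum = $4,400.
No rounding difference to absorb.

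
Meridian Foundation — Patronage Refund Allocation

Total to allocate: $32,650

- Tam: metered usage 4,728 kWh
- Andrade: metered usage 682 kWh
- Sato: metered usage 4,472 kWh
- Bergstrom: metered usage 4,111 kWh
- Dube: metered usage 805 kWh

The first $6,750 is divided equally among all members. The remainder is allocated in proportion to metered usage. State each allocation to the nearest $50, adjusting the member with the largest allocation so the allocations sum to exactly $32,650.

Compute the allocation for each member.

First tranche $6,750 split equally: $1,350 each.
Remainder $25,900 by metered usage (total 14,798): Tam 8,275.12 → $8,300; Andrade 1,193.66 → $1,200; Sato 7,827.06 → $7,850; Bergstrom 7,195.22 → $7,200; Dube 1,408.94 → $1,400.
Rounding difference −$50 on remainder applied to Tam.
Totals: Tam $1,350 + $8,250 = $9,600; Andrade $1,350 + $1,200 = $2,550; Sato $1,350 + $7,850 = $9,200; Bergstrom $1,350 + $7,200 = $8,550; Dube $1,350 + $1,400 = $2,750.

Tam: $9,600; Andrade: $2,550; Sato: $9,200; Bergstrom: $8,550; Dube: $2,750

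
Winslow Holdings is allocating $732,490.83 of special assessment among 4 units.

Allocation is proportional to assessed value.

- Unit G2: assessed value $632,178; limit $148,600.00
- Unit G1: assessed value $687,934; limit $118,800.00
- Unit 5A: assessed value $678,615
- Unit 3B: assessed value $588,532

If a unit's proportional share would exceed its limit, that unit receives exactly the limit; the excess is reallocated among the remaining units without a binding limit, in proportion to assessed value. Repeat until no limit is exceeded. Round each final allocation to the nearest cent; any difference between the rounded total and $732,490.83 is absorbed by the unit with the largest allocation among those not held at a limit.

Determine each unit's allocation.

Total assessed value = 2,587,259.
Unconstrained shares: Unit G2 178,978.8297; Unit G1 194,764.1680; Unit 5A 192,125.8230; Unit 3B 166,622.0093.
Held at cap: Unit G2 ($148,600.00), Unit G1 ($118,800.00); remaining pool $465,090.83 reallocated over remaining assessed value 1,267,147.
Shares after redistribution: Unit 5A 249,077.3475 → $249,077.35; Unit 3B 216,013.4825 → $216,013.48.

Unit G2: $148,600.00 | Unit G1: $118,800.00 | Unit 5A: $249,077.35 | Unit 3B: $216,013.48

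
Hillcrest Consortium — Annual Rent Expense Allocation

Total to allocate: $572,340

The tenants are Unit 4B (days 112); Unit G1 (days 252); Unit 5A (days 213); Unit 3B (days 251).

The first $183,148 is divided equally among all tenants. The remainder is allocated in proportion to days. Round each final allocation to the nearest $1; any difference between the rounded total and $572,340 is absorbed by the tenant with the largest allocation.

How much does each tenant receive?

First tranche $183,148 split equally: $45,787 each.
Remainder $389,192 by days (total 828): Unit 4B 52,644.33 → $52,644; Unit G1 118,449.74 → $118,450; Unit 5A 100,118.23 → $100,118; Unit 3B 117,979.70 → $117,980.
Totals: Unit 4B $45,787 + $52,644 = $98,431; Unit G1 $45,787 + $118,450 = $164,237; Unit 5A $45,787 + $100,118 = $145,905; Unit 3B $45,787 + $117,980 = $163,767.

Unit 4B: $98,431; Unit G1: $164,237; Unit 5A: $145,905; Unit 3B: $163,767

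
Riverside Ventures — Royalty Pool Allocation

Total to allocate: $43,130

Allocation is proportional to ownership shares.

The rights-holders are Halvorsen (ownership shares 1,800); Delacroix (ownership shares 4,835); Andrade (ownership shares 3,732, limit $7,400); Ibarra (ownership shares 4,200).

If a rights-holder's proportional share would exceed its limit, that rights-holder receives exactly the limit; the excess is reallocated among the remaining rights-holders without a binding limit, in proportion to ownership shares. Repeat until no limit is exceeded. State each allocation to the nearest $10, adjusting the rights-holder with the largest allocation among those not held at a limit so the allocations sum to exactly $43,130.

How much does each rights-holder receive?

Combined ownership shares = 14,567.
Unconstrained shares: Halvorsen 5,329.44; Delacroix 14,315.48; Andrade 11,049.71; Ibarra 12,435.37.
Cap binds for Andrade ($7,400); balance $35,730 reallocated over remaining ownership shares 10,835.
Redistributed shares: Halvorsen 5,935.76 → $5,940; Delacroix 15,944.12 → $15,940; Ibarra 13,850.12 → $13,850.

Halvorsen: $5,940; Delacroix: $15,940; Andrade: $7,400; Ibarra: $13,850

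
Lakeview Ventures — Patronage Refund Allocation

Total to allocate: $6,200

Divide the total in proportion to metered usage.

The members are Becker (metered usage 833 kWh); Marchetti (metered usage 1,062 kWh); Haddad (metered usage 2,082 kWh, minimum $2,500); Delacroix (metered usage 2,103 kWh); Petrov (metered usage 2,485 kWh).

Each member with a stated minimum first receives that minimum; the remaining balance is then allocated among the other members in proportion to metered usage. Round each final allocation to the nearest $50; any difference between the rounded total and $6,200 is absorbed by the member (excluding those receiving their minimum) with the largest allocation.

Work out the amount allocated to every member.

Becker: $500; Marchetti: $600; Haddad: $2,500; Delacroix: $1,200; Petrov: $1,400

Fund the minimums — Haddad $2,500. Residual $3,700.
Residual split over remaining metered usage 6,483: Becker 475.41 → $500; Marchetti 606.11 → $600; Delacroix 1,200.23 → $1,200; Petrov 1,418.25 → $1,400.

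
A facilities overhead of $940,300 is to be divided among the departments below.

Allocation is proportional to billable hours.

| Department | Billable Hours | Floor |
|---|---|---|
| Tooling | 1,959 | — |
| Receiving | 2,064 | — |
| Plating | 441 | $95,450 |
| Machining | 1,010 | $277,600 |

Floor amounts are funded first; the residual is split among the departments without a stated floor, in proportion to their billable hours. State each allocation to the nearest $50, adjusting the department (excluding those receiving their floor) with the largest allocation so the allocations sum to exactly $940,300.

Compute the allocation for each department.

Tooling: $276,200 · Receiving: $291,050 · Plating: $95,450 · Machining: $277,600

Minimums first: Plating $95,450; Machining $277,600. Balance $567,250.
Balance split over remaining billable hours 4,023: Tooling 276,222.41 → $276,200; Receiving 291,027.59 → $291,050.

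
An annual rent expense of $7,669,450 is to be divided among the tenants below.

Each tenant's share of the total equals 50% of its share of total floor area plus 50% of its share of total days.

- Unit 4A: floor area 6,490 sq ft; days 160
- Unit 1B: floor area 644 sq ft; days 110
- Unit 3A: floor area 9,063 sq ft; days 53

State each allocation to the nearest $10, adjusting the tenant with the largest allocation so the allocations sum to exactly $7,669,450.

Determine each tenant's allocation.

Unit 4A: $3,436,100 | Unit 1B: $1,458,410 | Unit 3A: $2,774,940

Floor area total 16,197; days total 323.
Composite weights (50% floor area + 50% days): Unit 4A 0.4480; Unit 1B 0.1902; Unit 3A 0.3618.
Raw shares: Unit 4A 3,436,095.84; Unit 1B 1,458,413.89; Unit 3A 2,774,940.27.
After rounding ($10): Unit 4A $3,436,100; Unit 1B $1,458,410; Unit 3A $2,774,940. Sum = $7,669,450.
Rounded total matches; no reconciliation needed.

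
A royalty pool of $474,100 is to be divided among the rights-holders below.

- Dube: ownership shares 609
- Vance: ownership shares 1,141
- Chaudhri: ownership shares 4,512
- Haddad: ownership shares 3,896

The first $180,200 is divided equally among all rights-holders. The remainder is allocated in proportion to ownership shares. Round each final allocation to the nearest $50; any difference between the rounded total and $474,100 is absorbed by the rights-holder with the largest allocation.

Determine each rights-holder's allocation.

Dube: $62,650; Vance: $78,050; Chaudhri: $175,650; Haddad: $157,750

First tranche $180,200 split equally: $45,050 each.
Remainder $293,900 by ownership shares (total 10,158): Dube 17,620.11 → $17,600; Vance 33,012.39 → $33,000; Chaudhri 130,545.07 → $130,550; Haddad 112,722.43 → $112,700.
Rounding difference +$50 on remainder applied to Chaudhri.
Totals: Dube $45,050 + $17,600 = $62,650; Vance $45,050 + $33,000 = $78,050; Chaudhri $45,050 + $130,600 = $175,650; Haddad $45,050 + $112,700 = $157,750.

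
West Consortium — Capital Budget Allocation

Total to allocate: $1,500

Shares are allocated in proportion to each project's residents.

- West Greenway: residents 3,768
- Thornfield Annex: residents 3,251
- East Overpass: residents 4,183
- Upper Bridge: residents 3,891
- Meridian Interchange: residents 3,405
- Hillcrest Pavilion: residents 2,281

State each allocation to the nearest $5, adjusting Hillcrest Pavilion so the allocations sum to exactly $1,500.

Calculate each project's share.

West Greenway: $270 · Thornfield Annex: $235 · East Overpass: $300 · Upper Bridge: $280 · Meridian Interchange: $245 · Hillcrest Pavilion: $170

Combined residents = 20,779.
Proportional shares: West Greenway 3,768/20,779 × $1,500 = 272.01; Thornfield Annex 3,251/20,779 × $1,500 = 234.68; East Overpass 4,183/20,779 × $1,500 = 301.96; Upper Bridge 3,891/20,779 × $1,500 = 280.88; Meridian Interchange 3,405/20,779 × $1,500 = 245.80; Hillcrest Pavilion 2,281/20,779 × $1,500 = 164.66.
At nearest $5: West Greenway $270; Thornfield Annex $235; East Overpass $300; Upper Bridge $280; Meridian Interchange $245; Hillcrest Pavilion $165. Sum = $1,495.
Difference $1,500 − $1,495 = +$5 applied to Hillcrest Pavilion: Hillcrest Pavilion becomes $170.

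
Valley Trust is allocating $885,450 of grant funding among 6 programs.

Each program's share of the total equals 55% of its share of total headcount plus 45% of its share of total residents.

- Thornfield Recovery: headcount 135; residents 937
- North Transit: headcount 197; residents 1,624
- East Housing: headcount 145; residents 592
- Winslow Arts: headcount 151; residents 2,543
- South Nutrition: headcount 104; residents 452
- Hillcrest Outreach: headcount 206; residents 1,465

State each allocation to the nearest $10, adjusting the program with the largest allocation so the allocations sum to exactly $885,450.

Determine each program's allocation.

Totals — headcount 938, residents 7,613.
Blended shares (55% headcount + 45% residents): Thornfield Recovery 0.1345; North Transit 0.2115; East Housing 0.1200; Winslow Arts 0.2389; South Nutrition 0.0877; Hillcrest Outreach 0.2074.
Pro-rata amounts: Thornfield Recovery 119,131.37; North Transit 187,277.48; East Housing 106,266.48; Winslow Arts 211,493.89; South Nutrition 77,652.43; Hillcrest Outreach 183,628.35.
Rounded to nearest $10: Thornfield Recovery $119,130; North Transit $187,280; East Housing $106,270; Winslow Arts $211,490; South Nutrition $77,650; Hillcrest Outreach $183,630. Sum = $885,450.
Rounded total matches; no reconciliation needed.

Thornfield Recovery: $119,130; North Transit: $187,280; East Housing: $106,270; Winslow Arts: $211,490; South Nutrition: $77,650; Hillcrest Outreach: $183,630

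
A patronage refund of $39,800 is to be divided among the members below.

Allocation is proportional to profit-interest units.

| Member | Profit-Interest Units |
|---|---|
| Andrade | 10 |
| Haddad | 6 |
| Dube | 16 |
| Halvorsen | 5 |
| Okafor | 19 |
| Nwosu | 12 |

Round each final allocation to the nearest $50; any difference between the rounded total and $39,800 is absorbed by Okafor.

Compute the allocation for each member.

Sum of profit-interest units: 68.
Pro-rata amounts: Andrade 10/68 × $39,800 = 5,852.94; Haddad 6/68 × $39,800 = 3,511.76; Dube 16/68 × $39,800 = 9,364.71; Halvorsen 5/68 × $39,800 = 2,926.47; Okafor 19/68 × $39,800 = 11,120.59; Nwosu 12/68 × $39,800 = 7,023.53.
Rounded to nearest $50: Andrade $5,850; Haddad $3,500; Dube $9,350; Halvorsen $2,950; Okafor $11,100; Nwosu $7,000. Sum = $39,750.
Difference $39,800 − $39,750 = +$50 applied to Okafor: Okafor becomes $11,150.

Andrade: $5,850 · Haddad: $3,500 · Dube: $9,350 · Halvorsen: $2,950 · Okafor: $11,150 · Nwosu: $7,000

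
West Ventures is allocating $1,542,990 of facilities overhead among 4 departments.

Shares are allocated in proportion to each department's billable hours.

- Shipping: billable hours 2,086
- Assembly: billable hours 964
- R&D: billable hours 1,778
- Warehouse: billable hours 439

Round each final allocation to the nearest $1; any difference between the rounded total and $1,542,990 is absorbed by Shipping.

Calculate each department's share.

Sum of billable hours: 5,267.
Raw shares: Shipping 2,086/5,267 × $1,542,990 = 611,102.55; Assembly 964/5,267 × $1,542,990 = 282,407.89; R&D 1,778/5,267 × $1,542,990 = 520,872.64; Warehouse 439/5,267 × $1,542,990 = 128,606.91.
After rounding ($1): Shipping $611,103; Assembly $282,408; R&D $520,873; Warehouse $128,607. Sum = $1,542,991.
Difference $1,542,990 − $1,542,991 = −$1 applied to Shipping: Shipping becomes $611,102.

Shipping: $611,102 · Assembly: $282,408 · R&D: $520,873 · Warehouse: $128,607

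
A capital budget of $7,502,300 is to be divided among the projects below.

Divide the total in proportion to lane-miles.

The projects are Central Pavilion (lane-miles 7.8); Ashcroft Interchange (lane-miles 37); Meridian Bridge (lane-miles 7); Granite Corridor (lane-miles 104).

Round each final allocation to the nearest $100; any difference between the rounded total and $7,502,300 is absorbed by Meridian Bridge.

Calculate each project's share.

Sum of lane-miles: 155.8.
Raw shares: Central Pavilion 7.8/155.8 × $7,502,300 = 375,596.53; Ashcroft Interchange 37/155.8 × $7,502,300 = 1,781,675.87; Meridian Bridge 7/155.8 × $7,502,300 = 337,073.81; Granite Corridor 104/155.8 × $7,502,300 = 5,007,953.79.
At nearest $100: Central Pavilion $375,600; Ashcroft Interchange $1,781,700; Meridian Bridge $337,100; Granite Corridor $5,008,000. Sum = $7,502,400.
Difference $7,502,300 − $7,502,400 = −$100 applied to Meridian Bridge: Meridian Bridge becomes $337,000.

Central Pavilion: $375,600; Ashcroft Interchange: $1,781,700; Meridian Bridge: $337,000; Granite Corridor: $5,008,000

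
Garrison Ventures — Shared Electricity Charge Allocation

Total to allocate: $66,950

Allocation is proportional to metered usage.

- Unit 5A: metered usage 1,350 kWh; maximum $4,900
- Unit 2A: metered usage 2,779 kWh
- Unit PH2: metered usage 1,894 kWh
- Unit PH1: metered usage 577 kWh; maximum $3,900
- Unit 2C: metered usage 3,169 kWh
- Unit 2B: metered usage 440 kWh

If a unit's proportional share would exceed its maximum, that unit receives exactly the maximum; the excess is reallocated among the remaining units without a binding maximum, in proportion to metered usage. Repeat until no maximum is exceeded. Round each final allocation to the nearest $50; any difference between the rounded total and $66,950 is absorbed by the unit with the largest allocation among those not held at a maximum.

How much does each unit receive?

Metered usage total: 10,209.
Pro-rata shares before constraints: Unit 5A 8,853.22; Unit 2A 18,224.51; Unit PH2 12,420.74; Unit PH1 3,783.93; Unit 2C 20,782.11; Unit 2B 2,885.49.
Cap binds for Unit 5A ($4,900); residual $62,050 reallocated over remaining metered usage 8,859.
Cap binds for Unit PH1 ($3,900); residual $58,150 reallocated over remaining metered usage 8,282.
Shares after redistribution: Unit 2A 19,512.06 → $19,500; Unit PH2 13,298.25 → $13,300; Unit 2C 22,250.34 → $22,250; Unit 2B 3,089.35 → $3,100.

Unit 5A: $4,900 | Unit 2A: $19,500 | Unit PH2: $13,300 | Unit PH1: $3,900 | Unit 2C: $22,250 | Unit 2B: $3,100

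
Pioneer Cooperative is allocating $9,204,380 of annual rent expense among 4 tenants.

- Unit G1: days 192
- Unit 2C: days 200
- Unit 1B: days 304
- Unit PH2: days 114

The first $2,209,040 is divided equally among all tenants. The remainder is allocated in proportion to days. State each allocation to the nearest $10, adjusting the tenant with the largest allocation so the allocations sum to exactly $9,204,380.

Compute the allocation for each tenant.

$2,209,040 shared equally gives $552,260 per tenant.
Remainder $6,995,340 by days (total 810): Unit G1 1,658,154.67 → $1,658,150; Unit 2C 1,727,244.44 → $1,727,240; Unit 1B 2,625,411.56 → $2,625,410; Unit PH2 984,529.33 → $984,530.
Rounding difference +$10 on remainder applied to Unit 1B.
Totals: Unit G1 $552,260 + $1,658,150 = $2,210,410; Unit 2C $552,260 + $1,727,240 = $2,279,500; Unit 1B $552,260 + $2,625,420 = $3,177,680; Unit PH2 $552,260 + $984,530 = $1,536,790.

Unit G1: $2,210,410 | Unit 2C: $2,279,500 | Unit 1B: $3,177,680 | Unit PH2: $1,536,790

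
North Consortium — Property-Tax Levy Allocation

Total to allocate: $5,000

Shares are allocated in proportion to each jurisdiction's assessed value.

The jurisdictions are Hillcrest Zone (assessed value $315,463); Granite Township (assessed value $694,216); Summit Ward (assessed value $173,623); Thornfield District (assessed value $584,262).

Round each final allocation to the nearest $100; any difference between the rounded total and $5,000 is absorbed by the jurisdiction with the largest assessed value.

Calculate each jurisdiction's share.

Combined assessed value = 1,767,564.
Unrounded shares: Hillcrest Zone 315,463/1,767,564 × $5,000 = 892.37; Granite Township 694,216/1,767,564 × $5,000 = 1,963.76; Summit Ward 173,623/1,767,564 × $5,000 = 491.14; Thornfield District 584,262/1,767,564 × $5,000 = 1,652.73.
After rounding ($100): Hillcrest Zone $900; Granite Township $2,000; Summit Ward $500; Thornfield District $1,700. Sum = $5,100.
Difference $5,000 − $5,100 = −$100 applied to largest assessed value (Granite Township): Granite Township becomes $1,900.

Hillcrest Zone: $900 | Granite Township: $1,900 | Summit Ward: $500 | Thornfield District: $1,700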